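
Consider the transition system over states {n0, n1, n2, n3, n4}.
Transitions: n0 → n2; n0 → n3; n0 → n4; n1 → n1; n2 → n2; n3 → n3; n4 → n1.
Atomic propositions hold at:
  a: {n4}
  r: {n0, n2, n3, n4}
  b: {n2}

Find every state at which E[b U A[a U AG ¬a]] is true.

{n1, n2, n3, n4}

Sat(¬a) = {n0, n1, n2, n3}
AG ¬a: greatest fixpoint, start Z0 = {n0, n1, n2, n3}, keep only states in Sat with every successor in Z. Z1 = {n1, n2, n3}; fixed.
Sat(AG ¬a) = {n1, n2, n3}
A[a U AG ¬a]: least fixpoint, start Z0 = Sat(AG ¬a) = {n1, n2, n3}, add states in Sat(a) with every successor in Z. Z1 = {n1, n2, n3, n4}; fixed.
Sat(A[a U AG ¬a]) = {n1, n2, n3, n4}
E[b U A[a U AG ¬a]]: least fixpoint, start Z0 = Sat(A[a U AG ¬a]) = {n1, n2, n3, n4}, add states in Sat(b) with some successor in Z. Already a fixed point.
Sat(E[b U A[a U AG ¬a]]) = {n1, n2, n3, n4}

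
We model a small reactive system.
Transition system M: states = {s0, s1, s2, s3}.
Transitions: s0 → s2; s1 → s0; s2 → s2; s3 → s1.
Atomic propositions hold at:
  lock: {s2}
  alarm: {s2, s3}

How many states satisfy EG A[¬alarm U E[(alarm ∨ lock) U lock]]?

3

Sat(¬alarm) = {s0, s1}
Sat(alarm ∨ lock) = {s2, s3}
E[(alarm ∨ lock) U lock]: least fixpoint, start Z0 = Sat(lock) = {s2}, add states in Sat(alarm ∨ lock) with some successor in Z. Already a fixed point.
Sat(E[(alarm ∨ lock) U lock]) = {s2}
A[¬alarm U E[(alarm ∨ lock) U lock]]: least fixpoint, start Z0 = Sat(E[(alarm ∨ lock) U lock]) = {s2}, add states in Sat(¬alarm) with every successor in Z. Z1 = {s0, s2}; Z2 = {s0, s1, s2}; fixed.
Sat(A[¬alarm U E[(alarm ∨ lock) U lock]]) = {s0, s1, s2}
EG A[¬alarm U E[(alarm ∨ lock) U lock]]: greatest fixpoint, start Z0 = {s0, s1, s2}, keep only states in Sat with some successor in Z. Already a fixed point.
Sat(EG A[¬alarm U E[(alarm ∨ lock) U lock]]) = {s0, s1, s2}
|Sat(EG A[¬alarm U E[(alarm ∨ lock) U lock]])| = |{s0, s1, s2}| = 3.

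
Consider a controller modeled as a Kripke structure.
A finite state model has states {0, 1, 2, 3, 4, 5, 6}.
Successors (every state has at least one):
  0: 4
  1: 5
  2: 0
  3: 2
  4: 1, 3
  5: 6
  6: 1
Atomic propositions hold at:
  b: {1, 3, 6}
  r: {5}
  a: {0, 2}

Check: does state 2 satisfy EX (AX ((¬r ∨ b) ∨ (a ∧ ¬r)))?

Yes

Sat(¬r) = {0, 1, 2, 3, 4, 6}
Sat(¬r ∨ b) = {0, 1, 2, 3, 4, 6}
Sat(a ∧ ¬r) = {0, 2}
Sat((¬r ∨ b) ∨ (a ∧ ¬r)) = {0, 1, 2, 3, 4, 6}
Sat(AX ((¬r ∨ b) ∨ (a ∧ ¬r))) = {s : every successor in {0, 1, 2, 3, 4, 6}} = {0, 2, 3, 4, 5, 6}
Sat(EX (AX ((¬r ∨ b) ∨ (a ∧ ¬r)))) = {s : some successor in {0, 2, 3, 4, 5, 6}} = {0, 1, 2, 3, 4, 5}
2 ∈ Sat(EX (AX ((¬r ∨ b) ∨ (a ∧ ¬r)))) = {0, 1, 2, 3, 4, 5}, so the formula holds at 2.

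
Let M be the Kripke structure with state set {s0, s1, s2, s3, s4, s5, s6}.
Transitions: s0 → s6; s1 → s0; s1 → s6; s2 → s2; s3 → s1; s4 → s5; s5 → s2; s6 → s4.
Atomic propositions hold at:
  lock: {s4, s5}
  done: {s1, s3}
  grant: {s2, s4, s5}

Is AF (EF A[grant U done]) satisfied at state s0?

A[grant U done]: least fixpoint, start Z0 = Sat(done) = {s1, s3}, add states in Sat(grant) with every successor in Z. Already a fixed point.
Sat(A[grant U done]) = {s1, s3}
EF A[grant U done]: least fixpoint, start Z0 = {s1, s3}, add states with some successor in Z. Already a fixed point.
Sat(EF A[grant U done]) = {s1, s3}
AF (EF A[grant U done]): least fixpoint, start Z0 = {s1, s3}, add states with every successor in Z. Already a fixed point.
Sat(AF (EF A[grant U done])) = {s1, s3}
s0 ∉ Sat(AF (EF A[grant U done])) = {s1, s3}, so the formula does not hold at s0.

No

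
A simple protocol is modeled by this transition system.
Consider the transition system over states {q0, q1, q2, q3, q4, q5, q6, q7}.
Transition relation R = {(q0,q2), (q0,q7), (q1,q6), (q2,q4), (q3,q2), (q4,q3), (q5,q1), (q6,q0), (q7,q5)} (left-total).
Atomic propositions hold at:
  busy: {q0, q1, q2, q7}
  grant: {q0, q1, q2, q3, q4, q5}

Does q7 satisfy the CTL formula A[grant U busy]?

A[grant U busy]: least fixpoint, start Z0 = Sat(busy) = {q0, q1, q2, q7}, add states in Sat(grant) with every successor in Z. Z1 = {q0, q1, q2, q3, q5, q7}; Z2 = {q0, q1, q2, q3, q4, q5, q7}; fixed.
Sat(A[grant U busy]) = {q0, q1, q2, q3, q4, q5, q7}
q7 ∈ Sat(A[grant U busy]) = {q0, q1, q2, q3, q4, q5, q7}, so the formula holds at q7.

Yes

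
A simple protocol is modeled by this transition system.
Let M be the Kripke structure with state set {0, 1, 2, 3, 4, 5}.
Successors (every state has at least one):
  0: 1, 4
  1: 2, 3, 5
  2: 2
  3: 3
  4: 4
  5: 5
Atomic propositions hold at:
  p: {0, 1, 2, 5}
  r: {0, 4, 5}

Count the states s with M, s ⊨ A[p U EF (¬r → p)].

Sat(¬r) = {1, 2, 3}
Sat(¬r → p) = {0, 1, 2, 4, 5}
EF (¬r → p): least fixpoint, start Z0 = {0, 1, 2, 4, 5}, add states with some successor in Z. Already a fixed point.
Sat(EF (¬r → p)) = {0, 1, 2, 4, 5}
A[p U EF (¬r → p)]: least fixpoint, start Z0 = Sat(EF (¬r → p)) = {0, 1, 2, 4, 5}, add states in Sat(p) with every successor in Z. Already a fixed point.
Sat(A[p U EF (¬r → p)]) = {0, 1, 2, 4, 5}
|Sat(A[p U EF (¬r → p)])| = |{0, 1, 2, 4, 5}| = 5.

5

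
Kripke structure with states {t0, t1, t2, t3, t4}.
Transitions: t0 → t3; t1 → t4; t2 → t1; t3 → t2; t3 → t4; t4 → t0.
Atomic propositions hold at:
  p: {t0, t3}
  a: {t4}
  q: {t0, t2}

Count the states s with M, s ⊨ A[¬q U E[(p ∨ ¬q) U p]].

4

Sat(¬q) = {t1, t3, t4}
Sat(p ∨ ¬q) = {t0, t1, t3, t4}
E[(p ∨ ¬q) U p]: least fixpoint, start Z0 = Sat(p) = {t0, t3}, add states in Sat(p ∨ ¬q) with some successor in Z. Z1 = {t0, t3, t4}; Z2 = {t0, t1, t3, t4}; fixed.
Sat(E[(p ∨ ¬q) U p]) = {t0, t1, t3, t4}
A[¬q U E[(p ∨ ¬q) U p]]: least fixpoint, start Z0 = Sat(E[(p ∨ ¬q) U p]) = {t0, t1, t3, t4}, add states in Sat(¬q) with every successor in Z. Already a fixed point.
Sat(A[¬q U E[(p ∨ ¬q) U p]]) = {t0, t1, t3, t4}
|Sat(A[¬q U E[(p ∨ ¬q) U p]])| = |{t0, t1, t3, t4}| = 4.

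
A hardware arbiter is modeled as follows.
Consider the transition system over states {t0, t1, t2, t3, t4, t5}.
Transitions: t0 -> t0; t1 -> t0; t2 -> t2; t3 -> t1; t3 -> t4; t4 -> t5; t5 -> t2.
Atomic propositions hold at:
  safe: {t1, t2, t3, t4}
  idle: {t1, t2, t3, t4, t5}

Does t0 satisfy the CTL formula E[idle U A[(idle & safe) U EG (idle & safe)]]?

Sat(idle & safe) = {t1, t2, t3, t4}
EG (idle & safe): greatest fixpoint, start Z0 = {t1, t2, t3, t4}, keep only states in Sat with some successor in Z. Z1 = {t2, t3}; Z2 = {t2}; fixed.
Sat(EG (idle & safe)) = {t2}
A[(idle & safe) U EG (idle & safe)]: least fixpoint, start Z0 = Sat(EG (idle & safe)) = {t2}, add states in Sat(idle & safe) with every successor in Z. Already a fixed point.
Sat(A[(idle & safe) U EG (idle & safe)]) = {t2}
E[idle U A[(idle & safe) U EG (idle & safe)]]: least fixpoint, start Z0 = Sat(A[(idle & safe) U EG (idle & safe)]) = {t2}, add states in Sat(idle) with some successor in Z. Z1 = {t2, t5}; Z2 = {t2, t4, t5}; Z3 = {t2, t3, t4, t5}; fixed.
Sat(E[idle U A[(idle & safe) U EG (idle & safe)]]) = {t2, t3, t4, t5}
t0 ∉ Sat(E[idle U A[(idle & safe) U EG (idle & safe)]]) = {t2, t3, t4, t5}, so the formula does not hold at t0.

No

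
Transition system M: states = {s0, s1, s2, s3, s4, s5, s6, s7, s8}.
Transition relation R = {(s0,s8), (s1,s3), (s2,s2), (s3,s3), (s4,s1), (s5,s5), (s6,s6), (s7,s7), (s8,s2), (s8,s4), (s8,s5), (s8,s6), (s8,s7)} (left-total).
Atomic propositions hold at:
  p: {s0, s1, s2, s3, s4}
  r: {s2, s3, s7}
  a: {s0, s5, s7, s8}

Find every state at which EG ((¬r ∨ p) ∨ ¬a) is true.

Sat(¬r) = {s0, s1, s4, s5, s6, s8}
Sat(¬r ∨ p) = {s0, s1, s2, s3, s4, s5, s6, s8}
Sat(¬a) = {s1, s2, s3, s4, s6}
Sat((¬r ∨ p) ∨ ¬a) = {s0, s1, s2, s3, s4, s5, s6, s8}
EG ((¬r ∨ p) ∨ ¬a): greatest fixpoint, start Z0 = {s0, s1, s2, s3, s4, s5, s6, s8}, keep only states in Sat with some successor in Z. Already a fixed point.
Sat(EG ((¬r ∨ p) ∨ ¬a)) = {s0, s1, s2, s3, s4, s5, s6, s8}

{s0, s1, s2, s3, s4, s5, s6, s8}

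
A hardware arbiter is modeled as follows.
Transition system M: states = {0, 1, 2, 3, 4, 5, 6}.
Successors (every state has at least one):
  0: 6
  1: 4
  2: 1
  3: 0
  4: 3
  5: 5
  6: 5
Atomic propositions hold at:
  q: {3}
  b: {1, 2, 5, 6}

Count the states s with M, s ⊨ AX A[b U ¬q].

6

Sat(¬q) = {0, 1, 2, 4, 5, 6}
A[b U ¬q]: least fixpoint, start Z0 = Sat(¬q) = {0, 1, 2, 4, 5, 6}, add states in Sat(b) with every successor in Z. Already a fixed point.
Sat(A[b U ¬q]) = {0, 1, 2, 4, 5, 6}
Sat(AX A[b U ¬q]) = {s : every successor in {0, 1, 2, 4, 5, 6}} = {0, 1, 2, 3, 5, 6}
|Sat(AX A[b U ¬q])| = |{0, 1, 2, 3, 5, 6}| = 6.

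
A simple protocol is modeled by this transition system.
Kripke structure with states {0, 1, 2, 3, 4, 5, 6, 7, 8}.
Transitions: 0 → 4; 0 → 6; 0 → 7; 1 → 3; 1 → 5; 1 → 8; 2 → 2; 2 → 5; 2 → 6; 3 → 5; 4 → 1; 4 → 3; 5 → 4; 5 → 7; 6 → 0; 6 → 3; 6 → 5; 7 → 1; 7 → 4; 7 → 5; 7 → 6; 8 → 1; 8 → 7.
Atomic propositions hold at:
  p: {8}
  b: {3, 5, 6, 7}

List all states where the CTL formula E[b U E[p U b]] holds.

{3, 5, 6, 7, 8}

E[p U b]: least fixpoint, start Z0 = Sat(b) = {3, 5, 6, 7}, add states in Sat(p) with some successor in Z. Z1 = {3, 5, 6, 7, 8}; fixed.
Sat(E[p U b]) = {3, 5, 6, 7, 8}
E[b U E[p U b]]: least fixpoint, start Z0 = Sat(E[p U b]) = {3, 5, 6, 7, 8}, add states in Sat(b) with some successor in Z. Already a fixed point.
Sat(E[b U E[p U b]]) = {3, 5, 6, 7, 8}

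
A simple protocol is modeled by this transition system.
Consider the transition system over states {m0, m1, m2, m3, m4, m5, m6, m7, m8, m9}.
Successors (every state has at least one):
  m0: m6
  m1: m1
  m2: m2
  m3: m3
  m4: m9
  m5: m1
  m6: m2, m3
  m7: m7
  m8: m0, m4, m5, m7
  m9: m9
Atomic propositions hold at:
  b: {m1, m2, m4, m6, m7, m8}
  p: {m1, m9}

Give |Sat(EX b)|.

7

Sat(EX b) = {s : some successor in {m1, m2, m4, m6, m7, m8}} = {m0, m1, m2, m5, m6, m7, m8}
|Sat(EX b)| = |{m0, m1, m2, m5, m6, m7, m8}| = 7.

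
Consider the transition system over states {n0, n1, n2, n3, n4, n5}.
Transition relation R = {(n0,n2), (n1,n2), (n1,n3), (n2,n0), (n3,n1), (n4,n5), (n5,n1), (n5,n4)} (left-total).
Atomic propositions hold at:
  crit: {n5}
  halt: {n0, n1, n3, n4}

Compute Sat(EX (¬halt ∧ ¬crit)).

{n0, n1}

Sat(¬halt) = {n2, n5}
Sat(¬crit) = {n0, n1, n2, n3, n4}
Sat(¬halt ∧ ¬crit) = {n2}
Sat(EX (¬halt ∧ ¬crit)) = {s : some successor in {n2}} = {n0, n1}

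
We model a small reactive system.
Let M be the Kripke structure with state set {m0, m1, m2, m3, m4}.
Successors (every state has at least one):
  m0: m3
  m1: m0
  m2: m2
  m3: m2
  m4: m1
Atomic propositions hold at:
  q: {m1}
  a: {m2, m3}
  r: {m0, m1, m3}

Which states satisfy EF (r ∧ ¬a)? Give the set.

Sat(¬a) = {m0, m1, m4}
Sat(r ∧ ¬a) = {m0, m1}
EF (r ∧ ¬a): least fixpoint, start Z0 = {m0, m1}, add states with some successor in Z. Z1 = {m0, m1, m4}; fixed.
Sat(EF (r ∧ ¬a)) = {m0, m1, m4}

{m0, m1, m4}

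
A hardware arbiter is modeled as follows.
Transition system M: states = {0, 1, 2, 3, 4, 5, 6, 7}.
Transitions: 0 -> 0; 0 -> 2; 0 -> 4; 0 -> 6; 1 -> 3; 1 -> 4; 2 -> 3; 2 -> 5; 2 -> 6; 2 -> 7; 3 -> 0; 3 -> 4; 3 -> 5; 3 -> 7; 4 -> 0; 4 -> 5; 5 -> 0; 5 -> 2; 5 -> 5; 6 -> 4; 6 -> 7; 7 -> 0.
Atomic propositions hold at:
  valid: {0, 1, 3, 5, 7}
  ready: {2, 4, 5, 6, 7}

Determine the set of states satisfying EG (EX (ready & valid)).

Sat(ready & valid) = {5, 7}
Sat(EX (ready & valid)) = {s : some successor in {5, 7}} = {2, 3, 4, 5, 6}
EG (EX (ready & valid)): greatest fixpoint, start Z0 = {2, 3, 4, 5, 6}, keep only states in Sat with some successor in Z. Already a fixed point.
Sat(EG (EX (ready & valid))) = {2, 3, 4, 5, 6}

{2, 3, 4, 5, 6}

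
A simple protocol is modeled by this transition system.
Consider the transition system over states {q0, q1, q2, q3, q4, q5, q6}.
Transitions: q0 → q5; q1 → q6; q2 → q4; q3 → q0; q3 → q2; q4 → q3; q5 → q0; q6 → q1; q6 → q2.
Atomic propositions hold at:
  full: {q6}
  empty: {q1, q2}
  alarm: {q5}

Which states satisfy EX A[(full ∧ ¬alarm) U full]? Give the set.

{q1}

Sat(¬alarm) = {q0, q1, q2, q3, q4, q6}
Sat(full ∧ ¬alarm) = {q6}
A[(full ∧ ¬alarm) U full]: least fixpoint, start Z0 = Sat(full) = {q6}, add states in Sat(full ∧ ¬alarm) with every successor in Z. Already a fixed point.
Sat(A[(full ∧ ¬alarm) U full]) = {q6}
Sat(EX A[(full ∧ ¬alarm) U full]) = {s : some successor in {q6}} = {q1}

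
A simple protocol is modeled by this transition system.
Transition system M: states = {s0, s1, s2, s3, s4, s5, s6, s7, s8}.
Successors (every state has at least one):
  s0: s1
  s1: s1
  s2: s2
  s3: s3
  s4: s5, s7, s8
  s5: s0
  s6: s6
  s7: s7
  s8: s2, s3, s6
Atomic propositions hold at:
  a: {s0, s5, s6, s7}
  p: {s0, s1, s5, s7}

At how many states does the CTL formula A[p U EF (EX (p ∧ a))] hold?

3

Sat(p ∧ a) = {s0, s5, s7}
Sat(EX (p ∧ a)) = {s : some successor in {s0, s5, s7}} = {s4, s5, s7}
EF (EX (p ∧ a)): least fixpoint, start Z0 = {s4, s5, s7}, add states with some successor in Z. Already a fixed point.
Sat(EF (EX (p ∧ a))) = {s4, s5, s7}
A[p U EF (EX (p ∧ a))]: least fixpoint, start Z0 = Sat(EF (EX (p ∧ a))) = {s4, s5, s7}, add states in Sat(p) with every successor in Z. Already a fixed point.
Sat(A[p U EF (EX (p ∧ a))]) = {s4, s5, s7}
|Sat(A[p U EF (EX (p ∧ a))])| = |{s4, s5, s7}| = 3.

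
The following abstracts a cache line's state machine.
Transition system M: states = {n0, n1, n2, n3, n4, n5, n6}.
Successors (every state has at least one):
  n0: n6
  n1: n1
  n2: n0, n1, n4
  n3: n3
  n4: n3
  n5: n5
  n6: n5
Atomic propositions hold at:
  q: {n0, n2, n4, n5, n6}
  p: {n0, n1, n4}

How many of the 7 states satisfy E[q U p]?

E[q U p]: least fixpoint, start Z0 = Sat(p) = {n0, n1, n4}, add states in Sat(q) with some successor in Z. Z1 = {n0, n1, n2, n4}; fixed.
Sat(E[q U p]) = {n0, n1, n2, n4}
|Sat(E[q U p])| = |{n0, n1, n2, n4}| = 4.

4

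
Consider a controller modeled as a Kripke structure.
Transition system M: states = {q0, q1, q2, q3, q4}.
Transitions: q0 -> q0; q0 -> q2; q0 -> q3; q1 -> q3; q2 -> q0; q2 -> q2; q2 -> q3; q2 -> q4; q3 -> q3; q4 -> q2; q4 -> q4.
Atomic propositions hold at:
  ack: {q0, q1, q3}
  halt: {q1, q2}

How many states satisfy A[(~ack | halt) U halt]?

2

Sat(~ack) = {q2, q4}
Sat(~ack | halt) = {q1, q2, q4}
A[(~ack | halt) U halt]: least fixpoint, start Z0 = Sat(halt) = {q1, q2}, add states in Sat(~ack | halt) with every successor in Z. Already a fixed point.
Sat(A[(~ack | halt) U halt]) = {q1, q2}
|Sat(A[(~ack | halt) U halt])| = |{q1, q2}| = 2.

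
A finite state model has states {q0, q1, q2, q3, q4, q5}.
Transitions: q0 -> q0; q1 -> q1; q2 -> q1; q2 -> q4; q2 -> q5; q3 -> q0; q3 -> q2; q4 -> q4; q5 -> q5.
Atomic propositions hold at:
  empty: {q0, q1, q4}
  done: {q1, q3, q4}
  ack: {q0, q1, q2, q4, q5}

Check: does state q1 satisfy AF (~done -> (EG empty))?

Sat(~done) = {q0, q2, q5}
EG empty: greatest fixpoint, start Z0 = {q0, q1, q4}, keep only states in Sat with some successor in Z. Already a fixed point.
Sat(EG empty) = {q0, q1, q4}
Sat(~done -> (EG empty)) = {q0, q1, q3, q4}
AF (~done -> (EG empty)): least fixpoint, start Z0 = {q0, q1, q3, q4}, add states with every successor in Z. Already a fixed point.
Sat(AF (~done -> (EG empty))) = {q0, q1, q3, q4}
q1 ∈ Sat(AF (~done -> (EG empty))) = {q0, q1, q3, q4}, so the formula holds at q1.

Yes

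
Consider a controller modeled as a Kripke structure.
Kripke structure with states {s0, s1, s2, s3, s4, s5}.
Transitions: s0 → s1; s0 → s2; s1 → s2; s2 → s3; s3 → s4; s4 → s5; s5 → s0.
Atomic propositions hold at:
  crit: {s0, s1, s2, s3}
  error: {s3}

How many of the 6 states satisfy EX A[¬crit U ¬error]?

Sat(¬crit) = {s4, s5}
Sat(¬error) = {s0, s1, s2, s4, s5}
A[¬crit U ¬error]: least fixpoint, start Z0 = Sat(¬error) = {s0, s1, s2, s4, s5}, add states in Sat(¬crit) with every successor in Z. Already a fixed point.
Sat(A[¬crit U ¬error]) = {s0, s1, s2, s4, s5}
Sat(EX A[¬crit U ¬error]) = {s : some successor in {s0, s1, s2, s4, s5}} = {s0, s1, s3, s4, s5}
|Sat(EX A[¬crit U ¬error])| = |{s0, s1, s3, s4, s5}| = 5.

5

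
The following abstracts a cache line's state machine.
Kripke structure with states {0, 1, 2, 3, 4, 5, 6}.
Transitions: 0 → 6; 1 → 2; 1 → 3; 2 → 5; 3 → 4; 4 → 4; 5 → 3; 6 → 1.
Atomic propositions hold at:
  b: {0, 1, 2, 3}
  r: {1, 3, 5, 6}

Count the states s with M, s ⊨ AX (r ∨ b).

Sat(r ∨ b) = {0, 1, 2, 3, 5, 6}
Sat(AX (r ∨ b)) = {s : every successor in {0, 1, 2, 3, 5, 6}} = {0, 1, 2, 5, 6}
|Sat(AX (r ∨ b))| = |{0, 1, 2, 5, 6}| = 5.

5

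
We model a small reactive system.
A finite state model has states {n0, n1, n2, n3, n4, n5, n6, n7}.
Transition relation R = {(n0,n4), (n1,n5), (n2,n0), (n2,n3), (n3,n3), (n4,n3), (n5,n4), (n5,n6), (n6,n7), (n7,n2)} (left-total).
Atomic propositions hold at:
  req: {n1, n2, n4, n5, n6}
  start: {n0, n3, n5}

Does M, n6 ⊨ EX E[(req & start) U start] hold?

Sat(req & start) = {n5}
E[(req & start) U start]: least fixpoint, start Z0 = Sat(start) = {n0, n3, n5}, add states in Sat(req & start) with some successor in Z. Already a fixed point.
Sat(E[(req & start) U start]) = {n0, n3, n5}
Sat(EX E[(req & start) U start]) = {s : some successor in {n0, n3, n5}} = {n1, n2, n3, n4}
n6 ∉ Sat(EX E[(req & start) U start]) = {n1, n2, n3, n4}, so the formula does not hold at n6.

No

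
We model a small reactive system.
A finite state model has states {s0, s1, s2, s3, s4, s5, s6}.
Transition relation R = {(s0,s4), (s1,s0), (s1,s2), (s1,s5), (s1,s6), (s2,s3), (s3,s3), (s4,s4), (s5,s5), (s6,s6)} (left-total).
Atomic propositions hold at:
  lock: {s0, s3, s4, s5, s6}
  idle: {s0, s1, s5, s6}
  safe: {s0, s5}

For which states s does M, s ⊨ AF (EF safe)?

EF safe: least fixpoint, start Z0 = {s0, s5}, add states with some successor in Z. Z1 = {s0, s1, s5}; fixed.
Sat(EF safe) = {s0, s1, s5}
AF (EF safe): least fixpoint, start Z0 = {s0, s1, s5}, add states with every successor in Z. Already a fixed point.
Sat(AF (EF safe)) = {s0, s1, s5}

{s0, s1, s5}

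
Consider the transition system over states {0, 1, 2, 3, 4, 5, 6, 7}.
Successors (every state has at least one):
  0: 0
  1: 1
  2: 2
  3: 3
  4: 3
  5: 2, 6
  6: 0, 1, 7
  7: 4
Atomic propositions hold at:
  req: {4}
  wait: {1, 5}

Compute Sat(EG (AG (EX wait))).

Sat(EX wait) = {s : some successor in {1, 5}} = {1, 6}
AG (EX wait): greatest fixpoint, start Z0 = {1, 6}, keep only states in Sat with every successor in Z. Z1 = {1}; fixed.
Sat(AG (EX wait)) = {1}
EG (AG (EX wait)): greatest fixpoint, start Z0 = {1}, keep only states in Sat with some successor in Z. Already a fixed point.
Sat(EG (AG (EX wait))) = {1}

{1}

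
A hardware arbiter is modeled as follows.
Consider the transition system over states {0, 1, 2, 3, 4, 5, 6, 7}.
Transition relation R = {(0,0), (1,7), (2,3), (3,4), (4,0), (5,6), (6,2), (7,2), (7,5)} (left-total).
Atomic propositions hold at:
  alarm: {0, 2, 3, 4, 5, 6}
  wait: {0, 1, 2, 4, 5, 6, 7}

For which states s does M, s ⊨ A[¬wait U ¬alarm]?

{1, 7}

Sat(¬wait) = {3}
Sat(¬alarm) = {1, 7}
A[¬wait U ¬alarm]: least fixpoint, start Z0 = Sat(¬alarm) = {1, 7}, add states in Sat(¬wait) with every successor in Z. Already a fixed point.
Sat(A[¬wait U ¬alarm]) = {1, 7}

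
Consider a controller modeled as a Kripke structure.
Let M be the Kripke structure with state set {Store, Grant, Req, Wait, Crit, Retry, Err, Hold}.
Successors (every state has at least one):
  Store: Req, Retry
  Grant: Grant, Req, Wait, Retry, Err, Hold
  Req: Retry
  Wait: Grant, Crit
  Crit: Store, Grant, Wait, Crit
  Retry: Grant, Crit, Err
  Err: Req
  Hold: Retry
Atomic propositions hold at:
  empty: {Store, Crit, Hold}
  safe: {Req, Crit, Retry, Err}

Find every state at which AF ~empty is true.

{Store, Grant, Req, Wait, Retry, Err, Hold}

Sat(~empty) = {Grant, Req, Wait, Retry, Err}
AF ~empty: least fixpoint, start Z0 = {Grant, Req, Wait, Retry, Err}, add states with every successor in Z. Z1 = {Store, Grant, Req, Wait, Retry, Err, Hold}; fixed.
Sat(AF ~empty) = {Store, Grant, Req, Wait, Retry, Err, Hold}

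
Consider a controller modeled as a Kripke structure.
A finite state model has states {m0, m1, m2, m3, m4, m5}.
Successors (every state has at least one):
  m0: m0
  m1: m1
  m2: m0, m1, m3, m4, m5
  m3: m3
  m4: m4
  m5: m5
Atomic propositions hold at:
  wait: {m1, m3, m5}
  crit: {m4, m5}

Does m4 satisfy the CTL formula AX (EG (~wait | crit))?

Sat(~wait) = {m0, m2, m4}
Sat(~wait | crit) = {m0, m2, m4, m5}
EG (~wait | crit): greatest fixpoint, start Z0 = {m0, m2, m4, m5}, keep only states in Sat with some successor in Z. Already a fixed point.
Sat(EG (~wait | crit)) = {m0, m2, m4, m5}
Sat(AX (EG (~wait | crit))) = {s : every successor in {m0, m2, m4, m5}} = {m0, m4, m5}
m4 ∈ Sat(AX (EG (~wait | crit))) = {m0, m4, m5}, so the formula holds at m4.

Yes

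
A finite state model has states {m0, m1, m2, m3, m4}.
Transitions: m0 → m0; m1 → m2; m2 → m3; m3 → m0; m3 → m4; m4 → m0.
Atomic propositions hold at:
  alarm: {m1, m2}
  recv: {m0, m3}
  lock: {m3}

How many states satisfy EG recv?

2

EG recv: greatest fixpoint, start Z0 = {m0, m3}, keep only states in Sat with some successor in Z. Already a fixed point.
Sat(EG recv) = {m0, m3}
|Sat(EG recv)| = |{m0, m3}| = 2.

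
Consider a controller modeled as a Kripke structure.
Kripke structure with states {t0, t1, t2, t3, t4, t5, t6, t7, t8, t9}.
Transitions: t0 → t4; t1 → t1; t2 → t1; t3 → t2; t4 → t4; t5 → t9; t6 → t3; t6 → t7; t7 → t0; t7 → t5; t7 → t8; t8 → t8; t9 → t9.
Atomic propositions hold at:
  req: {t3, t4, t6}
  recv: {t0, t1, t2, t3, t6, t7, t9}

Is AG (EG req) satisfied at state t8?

EG req: greatest fixpoint, start Z0 = {t3, t4, t6}, keep only states in Sat with some successor in Z. Z1 = {t4, t6}; Z2 = {t4}; fixed.
Sat(EG req) = {t4}
AG (EG req): greatest fixpoint, start Z0 = {t4}, keep only states in Sat with every successor in Z. Already a fixed point.
Sat(AG (EG req)) = {t4}
t8 ∉ Sat(AG (EG req)) = {t4}, so the formula does not hold at t8.

No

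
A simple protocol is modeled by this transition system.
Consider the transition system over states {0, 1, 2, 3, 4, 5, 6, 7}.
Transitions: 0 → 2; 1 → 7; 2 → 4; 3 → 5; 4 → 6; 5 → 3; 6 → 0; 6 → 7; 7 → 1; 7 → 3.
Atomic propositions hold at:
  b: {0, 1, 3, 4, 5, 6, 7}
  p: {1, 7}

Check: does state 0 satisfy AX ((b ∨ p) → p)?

Sat(b ∨ p) = {0, 1, 3, 4, 5, 6, 7}
Sat((b ∨ p) → p) = {1, 2, 7}
Sat(AX ((b ∨ p) → p)) = {s : every successor in {1, 2, 7}} = {0, 1}
0 ∈ Sat(AX ((b ∨ p) → p)) = {0, 1}, so the formula holds at 0.

Yes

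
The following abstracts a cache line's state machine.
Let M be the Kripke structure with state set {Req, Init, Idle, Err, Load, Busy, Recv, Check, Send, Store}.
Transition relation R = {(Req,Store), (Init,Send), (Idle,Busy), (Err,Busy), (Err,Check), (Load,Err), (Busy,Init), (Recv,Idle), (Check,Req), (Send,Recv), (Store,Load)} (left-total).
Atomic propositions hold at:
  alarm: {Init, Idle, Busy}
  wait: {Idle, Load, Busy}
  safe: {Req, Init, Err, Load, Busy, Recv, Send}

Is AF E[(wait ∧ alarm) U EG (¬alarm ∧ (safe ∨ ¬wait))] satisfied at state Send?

Sat(wait ∧ alarm) = {Idle, Busy}
Sat(¬alarm) = {Req, Err, Load, Recv, Check, Send, Store}
Sat(¬wait) = {Req, Init, Err, Recv, Check, Send, Store}
Sat(safe ∨ ¬wait) = {Req, Init, Err, Load, Busy, Recv, Check, Send, Store}
Sat(¬alarm ∧ (safe ∨ ¬wait)) = {Req, Err, Load, Recv, Check, Send, Store}
EG (¬alarm ∧ (safe ∨ ¬wait)): greatest fixpoint, start Z0 = {Req, Err, Load, Recv, Check, Send, Store}, keep only states in Sat with some successor in Z. Z1 = {Req, Err, Load, Check, Send, Store}; Z2 = {Req, Err, Load, Check, Store}; fixed.
Sat(EG (¬alarm ∧ (safe ∨ ¬wait))) = {Req, Err, Load, Check, Store}
E[(wait ∧ alarm) U EG (¬alarm ∧ (safe ∨ ¬wait))]: least fixpoint, start Z0 = Sat(EG (¬alarm ∧ (safe ∨ ¬wait))) = {Req, Err, Load, Check, Store}, add states in Sat(wait ∧ alarm) with some successor in Z. Already a fixed point.
Sat(E[(wait ∧ alarm) U EG (¬alarm ∧ (safe ∨ ¬wait))]) = {Req, Err, Load, Check, Store}
AF E[(wait ∧ alarm) U EG (¬alarm ∧ (safe ∨ ¬wait))]: least fixpoint, start Z0 = {Req, Err, Load, Check, Store}, add states with every successor in Z. Already a fixed point.
Sat(AF E[(wait ∧ alarm) U EG (¬alarm ∧ (safe ∨ ¬wait))]) = {Req, Err, Load, Check, Store}
Send ∉ Sat(AF E[(wait ∧ alarm) U EG (¬alarm ∧ (safe ∨ ¬wait))]) = {Req, Err, Load, Check, Store}, so the formula does not hold at Send.

No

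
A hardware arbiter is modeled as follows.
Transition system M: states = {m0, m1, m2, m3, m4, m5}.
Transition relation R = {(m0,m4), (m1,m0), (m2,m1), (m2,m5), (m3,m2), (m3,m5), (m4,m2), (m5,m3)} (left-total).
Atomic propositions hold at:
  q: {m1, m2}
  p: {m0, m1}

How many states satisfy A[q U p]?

A[q U p]: least fixpoint, start Z0 = Sat(p) = {m0, m1}, add states in Sat(q) with every successor in Z. Already a fixed point.
Sat(A[q U p]) = {m0, m1}
|Sat(A[q U p])| = |{m0, m1}| = 2.

2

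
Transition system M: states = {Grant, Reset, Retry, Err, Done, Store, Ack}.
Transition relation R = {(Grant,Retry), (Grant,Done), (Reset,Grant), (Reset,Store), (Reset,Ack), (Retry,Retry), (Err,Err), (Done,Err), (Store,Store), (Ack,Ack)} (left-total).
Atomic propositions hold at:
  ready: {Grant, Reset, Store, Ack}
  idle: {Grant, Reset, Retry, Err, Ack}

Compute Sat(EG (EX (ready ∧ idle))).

{Reset, Ack}

Sat(ready ∧ idle) = {Grant, Reset, Ack}
Sat(EX (ready ∧ idle)) = {s : some successor in {Grant, Reset, Ack}} = {Reset, Ack}
EG (EX (ready ∧ idle)): greatest fixpoint, start Z0 = {Reset, Ack}, keep only states in Sat with some successor in Z. Already a fixed point.
Sat(EG (EX (ready ∧ idle))) = {Reset, Ack}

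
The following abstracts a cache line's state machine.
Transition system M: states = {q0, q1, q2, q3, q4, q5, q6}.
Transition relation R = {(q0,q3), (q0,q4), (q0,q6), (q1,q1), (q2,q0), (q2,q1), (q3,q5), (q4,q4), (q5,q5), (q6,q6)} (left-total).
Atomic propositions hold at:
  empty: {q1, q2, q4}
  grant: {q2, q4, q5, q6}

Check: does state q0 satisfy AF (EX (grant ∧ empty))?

Yes

Sat(grant ∧ empty) = {q2, q4}
Sat(EX (grant ∧ empty)) = {s : some successor in {q2, q4}} = {q0, q4}
AF (EX (grant ∧ empty)): least fixpoint, start Z0 = {q0, q4}, add states with every successor in Z. Already a fixed point.
Sat(AF (EX (grant ∧ empty))) = {q0, q4}
q0 ∈ Sat(AF (EX (grant ∧ empty))) = {q0, q4}, so the formula holds at q0.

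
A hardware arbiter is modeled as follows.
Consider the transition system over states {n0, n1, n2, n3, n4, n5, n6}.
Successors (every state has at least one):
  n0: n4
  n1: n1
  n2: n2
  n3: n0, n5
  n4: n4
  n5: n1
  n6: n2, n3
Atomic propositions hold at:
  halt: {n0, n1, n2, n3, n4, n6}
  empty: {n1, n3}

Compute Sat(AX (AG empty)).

{n1, n5}

AG empty: greatest fixpoint, start Z0 = {n1, n3}, keep only states in Sat with every successor in Z. Z1 = {n1}; fixed.
Sat(AG empty) = {n1}
Sat(AX (AG empty)) = {s : every successor in {n1}} = {n1, n5}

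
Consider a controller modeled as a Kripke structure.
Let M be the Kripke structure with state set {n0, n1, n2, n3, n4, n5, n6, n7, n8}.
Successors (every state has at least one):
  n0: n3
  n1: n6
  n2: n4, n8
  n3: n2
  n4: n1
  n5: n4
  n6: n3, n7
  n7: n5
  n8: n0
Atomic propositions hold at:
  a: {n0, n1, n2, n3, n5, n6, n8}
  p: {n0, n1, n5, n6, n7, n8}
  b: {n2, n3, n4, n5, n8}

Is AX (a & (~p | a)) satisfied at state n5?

Sat(~p) = {n2, n3, n4}
Sat(~p | a) = {n0, n1, n2, n3, n4, n5, n6, n8}
Sat(a & (~p | a)) = {n0, n1, n2, n3, n5, n6, n8}
Sat(AX (a & (~p | a))) = {s : every successor in {n0, n1, n2, n3, n5, n6, n8}} = {n0, n1, n3, n4, n7, n8}
n5 ∉ Sat(AX (a & (~p | a))) = {n0, n1, n3, n4, n7, n8}, so the formula does not hold at n5.

No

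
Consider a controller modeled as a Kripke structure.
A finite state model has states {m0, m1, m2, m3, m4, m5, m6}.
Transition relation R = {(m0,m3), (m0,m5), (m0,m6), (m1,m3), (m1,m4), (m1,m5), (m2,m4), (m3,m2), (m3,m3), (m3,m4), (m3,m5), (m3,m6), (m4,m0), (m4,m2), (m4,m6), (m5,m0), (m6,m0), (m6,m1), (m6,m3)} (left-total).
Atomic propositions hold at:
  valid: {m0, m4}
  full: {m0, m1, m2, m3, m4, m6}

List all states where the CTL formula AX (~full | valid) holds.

{m2, m5}

Sat(~full) = {m5}
Sat(~full | valid) = {m0, m4, m5}
Sat(AX (~full | valid)) = {s : every successor in {m0, m4, m5}} = {m2, m5}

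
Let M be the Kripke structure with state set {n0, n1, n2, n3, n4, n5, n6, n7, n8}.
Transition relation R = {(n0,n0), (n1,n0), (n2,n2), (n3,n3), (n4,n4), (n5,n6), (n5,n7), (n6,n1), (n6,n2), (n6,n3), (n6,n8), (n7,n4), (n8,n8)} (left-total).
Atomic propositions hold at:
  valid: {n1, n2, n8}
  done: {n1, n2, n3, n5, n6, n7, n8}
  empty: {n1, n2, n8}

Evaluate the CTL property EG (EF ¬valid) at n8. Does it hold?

Sat(¬valid) = {n0, n3, n4, n5, n6, n7}
EF ¬valid: least fixpoint, start Z0 = {n0, n3, n4, n5, n6, n7}, add states with some successor in Z. Z1 = {n0, n1, n3, n4, n5, n6, n7}; fixed.
Sat(EF ¬valid) = {n0, n1, n3, n4, n5, n6, n7}
EG (EF ¬valid): greatest fixpoint, start Z0 = {n0, n1, n3, n4, n5, n6, n7}, keep only states in Sat with some successor in Z. Already a fixed point.
Sat(EG (EF ¬valid)) = {n0, n1, n3, n4, n5, n6, n7}
n8 ∉ Sat(EG (EF ¬valid)) = {n0, n1, n3, n4, n5, n6, n7}, so the formula does not hold at n8.

No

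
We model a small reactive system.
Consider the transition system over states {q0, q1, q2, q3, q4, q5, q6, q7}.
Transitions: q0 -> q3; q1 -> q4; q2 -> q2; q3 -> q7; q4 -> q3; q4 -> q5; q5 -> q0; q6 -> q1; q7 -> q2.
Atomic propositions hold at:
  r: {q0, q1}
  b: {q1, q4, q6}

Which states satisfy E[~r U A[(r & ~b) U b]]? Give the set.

{q1, q4, q6}

Sat(~r) = {q2, q3, q4, q5, q6, q7}
Sat(~b) = {q0, q2, q3, q5, q7}
Sat(r & ~b) = {q0}
A[(r & ~b) U b]: least fixpoint, start Z0 = Sat(b) = {q1, q4, q6}, add states in Sat(r & ~b) with every successor in Z. Already a fixed point.
Sat(A[(r & ~b) U b]) = {q1, q4, q6}
E[~r U A[(r & ~b) U b]]: least fixpoint, start Z0 = Sat(A[(r & ~b) U b]) = {q1, q4, q6}, add states in Sat(~r) with some successor in Z. Already a fixed point.
Sat(E[~r U A[(r & ~b) U b]]) = {q1, q4, q6}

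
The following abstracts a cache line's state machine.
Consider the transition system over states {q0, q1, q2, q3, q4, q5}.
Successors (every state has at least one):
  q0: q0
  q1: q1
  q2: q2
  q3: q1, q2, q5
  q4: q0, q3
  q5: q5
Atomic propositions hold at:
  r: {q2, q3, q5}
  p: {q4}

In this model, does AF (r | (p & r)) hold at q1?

Sat(p & r) = ∅
Sat(r | (p & r)) = {q2, q3, q5}
AF (r | (p & r)): least fixpoint, start Z0 = {q2, q3, q5}, add states with every successor in Z. Already a fixed point.
Sat(AF (r | (p & r))) = {q2, q3, q5}
q1 ∉ Sat(AF (r | (p & r))) = {q2, q3, q5}, so the formula does not hold at q1.

No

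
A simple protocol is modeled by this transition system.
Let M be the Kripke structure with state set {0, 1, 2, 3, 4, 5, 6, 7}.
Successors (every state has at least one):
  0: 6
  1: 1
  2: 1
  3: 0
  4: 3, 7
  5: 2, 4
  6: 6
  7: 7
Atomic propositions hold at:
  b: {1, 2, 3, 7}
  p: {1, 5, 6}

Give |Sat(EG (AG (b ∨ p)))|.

4

Sat(b ∨ p) = {1, 2, 3, 5, 6, 7}
AG (b ∨ p): greatest fixpoint, start Z0 = {1, 2, 3, 5, 6, 7}, keep only states in Sat with every successor in Z. Z1 = {1, 2, 6, 7}; fixed.
Sat(AG (b ∨ p)) = {1, 2, 6, 7}
EG (AG (b ∨ p)): greatest fixpoint, start Z0 = {1, 2, 6, 7}, keep only states in Sat with some successor in Z. Already a fixed point.
Sat(EG (AG (b ∨ p))) = {1, 2, 6, 7}
|Sat(EG (AG (b ∨ p)))| = |{1, 2, 6, 7}| = 4.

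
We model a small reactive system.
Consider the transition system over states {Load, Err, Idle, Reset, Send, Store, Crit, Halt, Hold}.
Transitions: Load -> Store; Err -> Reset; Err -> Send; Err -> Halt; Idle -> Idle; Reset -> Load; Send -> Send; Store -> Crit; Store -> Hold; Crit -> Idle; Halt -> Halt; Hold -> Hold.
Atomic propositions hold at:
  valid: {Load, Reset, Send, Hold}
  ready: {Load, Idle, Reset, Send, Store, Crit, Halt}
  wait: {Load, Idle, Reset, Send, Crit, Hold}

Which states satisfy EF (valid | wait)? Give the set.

Sat(valid | wait) = {Load, Idle, Reset, Send, Crit, Hold}
EF (valid | wait): least fixpoint, start Z0 = {Load, Idle, Reset, Send, Crit, Hold}, add states with some successor in Z. Z1 = {Load, Err, Idle, Reset, Send, Store, Crit, Hold}; fixed.
Sat(EF (valid | wait)) = {Load, Err, Idle, Reset, Send, Store, Crit, Hold}

{Load, Err, Idle, Reset, Send, Store, Crit, Hold}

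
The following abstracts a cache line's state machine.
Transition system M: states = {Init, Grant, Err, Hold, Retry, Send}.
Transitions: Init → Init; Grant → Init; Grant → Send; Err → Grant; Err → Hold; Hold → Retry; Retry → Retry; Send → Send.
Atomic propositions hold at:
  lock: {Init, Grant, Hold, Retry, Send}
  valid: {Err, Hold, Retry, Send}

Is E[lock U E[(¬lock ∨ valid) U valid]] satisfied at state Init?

No

Sat(¬lock) = {Err}
Sat(¬lock ∨ valid) = {Err, Hold, Retry, Send}
E[(¬lock ∨ valid) U valid]: least fixpoint, start Z0 = Sat(valid) = {Err, Hold, Retry, Send}, add states in Sat(¬lock ∨ valid) with some successor in Z. Already a fixed point.
Sat(E[(¬lock ∨ valid) U valid]) = {Err, Hold, Retry, Send}
E[lock U E[(¬lock ∨ valid) U valid]]: least fixpoint, start Z0 = Sat(E[(¬lock ∨ valid) U valid]) = {Err, Hold, Retry, Send}, add states in Sat(lock) with some successor in Z. Z1 = {Grant, Err, Hold, Retry, Send}; fixed.
Sat(E[lock U E[(¬lock ∨ valid) U valid]]) = {Grant, Err, Hold, Retry, Send}
Init ∉ Sat(E[lock U E[(¬lock ∨ valid) U valid]]) = {Grant, Err, Hold, Retry, Send}, so the formula does not hold at Init.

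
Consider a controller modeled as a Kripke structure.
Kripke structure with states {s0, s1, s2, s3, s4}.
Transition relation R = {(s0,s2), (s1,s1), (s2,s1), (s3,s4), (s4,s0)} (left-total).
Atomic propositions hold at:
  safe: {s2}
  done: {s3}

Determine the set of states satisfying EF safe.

{s0, s2, s3, s4}

EF safe: least fixpoint, start Z0 = {s2}, add states with some successor in Z. Z1 = {s0, s2}; Z2 = {s0, s2, s4}; Z3 = {s0, s2, s3, s4}; fixed.
Sat(EF safe) = {s0, s2, s3, s4}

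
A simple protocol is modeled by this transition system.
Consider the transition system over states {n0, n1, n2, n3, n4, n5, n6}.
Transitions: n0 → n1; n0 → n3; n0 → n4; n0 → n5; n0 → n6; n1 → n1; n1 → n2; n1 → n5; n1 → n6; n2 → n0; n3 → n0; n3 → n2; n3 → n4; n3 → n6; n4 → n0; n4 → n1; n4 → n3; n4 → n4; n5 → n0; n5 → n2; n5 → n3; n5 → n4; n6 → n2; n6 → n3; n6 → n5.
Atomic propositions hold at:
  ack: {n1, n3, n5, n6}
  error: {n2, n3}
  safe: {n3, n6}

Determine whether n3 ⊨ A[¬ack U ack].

Sat(¬ack) = {n0, n2, n4}
A[¬ack U ack]: least fixpoint, start Z0 = Sat(ack) = {n1, n3, n5, n6}, add states in Sat(¬ack) with every successor in Z. Already a fixed point.
Sat(A[¬ack U ack]) = {n1, n3, n5, n6}
n3 ∈ Sat(A[¬ack U ack]) = {n1, n3, n5, n6}, so the formula holds at n3.

Yes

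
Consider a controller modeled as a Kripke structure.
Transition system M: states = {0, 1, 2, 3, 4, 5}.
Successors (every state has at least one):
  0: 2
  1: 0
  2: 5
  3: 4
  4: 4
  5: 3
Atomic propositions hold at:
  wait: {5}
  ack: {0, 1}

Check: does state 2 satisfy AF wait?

Yes

AF wait: least fixpoint, start Z0 = {5}, add states with every successor in Z. Z1 = {2, 5}; Z2 = {0, 2, 5}; Z3 = {0, 1, 2, 5}; fixed.
Sat(AF wait) = {0, 1, 2, 5}
2 ∈ Sat(AF wait) = {0, 1, 2, 5}, so the formula holds at 2.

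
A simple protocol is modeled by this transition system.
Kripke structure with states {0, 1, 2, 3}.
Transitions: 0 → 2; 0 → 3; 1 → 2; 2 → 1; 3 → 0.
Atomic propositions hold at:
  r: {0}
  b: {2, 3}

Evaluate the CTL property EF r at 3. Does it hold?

EF r: least fixpoint, start Z0 = {0}, add states with some successor in Z. Z1 = {0, 3}; fixed.
Sat(EF r) = {0, 3}
3 ∈ Sat(EF r) = {0, 3}, so the formula holds at 3.

Yes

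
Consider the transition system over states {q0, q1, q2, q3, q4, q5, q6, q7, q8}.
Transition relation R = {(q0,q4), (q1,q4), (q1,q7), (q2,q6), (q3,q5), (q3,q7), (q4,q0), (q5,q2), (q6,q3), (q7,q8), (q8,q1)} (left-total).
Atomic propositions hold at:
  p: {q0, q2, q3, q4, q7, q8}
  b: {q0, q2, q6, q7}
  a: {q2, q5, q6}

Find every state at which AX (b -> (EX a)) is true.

Sat(EX a) = {s : some successor in {q2, q5, q6}} = {q2, q3, q5}
Sat(b -> (EX a)) = {q1, q2, q3, q4, q5, q8}
Sat(AX (b -> (EX a))) = {s : every successor in {q1, q2, q3, q4, q5, q8}} = {q0, q5, q6, q7, q8}

{q0, q5, q6, q7, q8}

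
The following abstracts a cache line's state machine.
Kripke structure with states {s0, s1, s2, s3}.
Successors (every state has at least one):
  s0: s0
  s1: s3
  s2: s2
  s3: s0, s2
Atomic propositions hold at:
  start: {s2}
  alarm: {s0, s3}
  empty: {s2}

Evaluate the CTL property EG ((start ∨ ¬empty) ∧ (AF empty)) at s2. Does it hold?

Sat(¬empty) = {s0, s1, s3}
Sat(start ∨ ¬empty) = {s0, s1, s2, s3}
AF empty: least fixpoint, start Z0 = {s2}, add states with every successor in Z. Already a fixed point.
Sat(AF empty) = {s2}
Sat((start ∨ ¬empty) ∧ (AF empty)) = {s2}
EG ((start ∨ ¬empty) ∧ (AF empty)): greatest fixpoint, start Z0 = {s2}, keep only states in Sat with some successor in Z. Already a fixed point.
Sat(EG ((start ∨ ¬empty) ∧ (AF empty))) = {s2}
s2 ∈ Sat(EG ((start ∨ ¬empty) ∧ (AF empty))) = {s2}, so the formula holds at s2.

Yes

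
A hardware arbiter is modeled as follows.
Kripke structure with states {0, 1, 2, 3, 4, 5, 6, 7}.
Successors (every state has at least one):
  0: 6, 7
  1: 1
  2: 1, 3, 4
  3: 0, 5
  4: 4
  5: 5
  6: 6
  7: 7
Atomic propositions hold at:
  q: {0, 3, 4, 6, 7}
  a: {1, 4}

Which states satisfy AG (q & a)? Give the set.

{4}

Sat(q & a) = {4}
AG (q & a): greatest fixpoint, start Z0 = {4}, keep only states in Sat with every successor in Z. Already a fixed point.
Sat(AG (q & a)) = {4}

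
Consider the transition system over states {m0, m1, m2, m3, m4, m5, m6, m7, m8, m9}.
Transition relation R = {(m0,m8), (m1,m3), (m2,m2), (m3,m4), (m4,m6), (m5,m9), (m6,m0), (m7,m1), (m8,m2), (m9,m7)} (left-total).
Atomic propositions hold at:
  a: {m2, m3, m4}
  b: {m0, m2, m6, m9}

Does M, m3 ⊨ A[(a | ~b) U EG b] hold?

No

Sat(~b) = {m1, m3, m4, m5, m7, m8}
Sat(a | ~b) = {m1, m2, m3, m4, m5, m7, m8}
EG b: greatest fixpoint, start Z0 = {m0, m2, m6, m9}, keep only states in Sat with some successor in Z. Z1 = {m2, m6}; Z2 = {m2}; fixed.
Sat(EG b) = {m2}
A[(a | ~b) U EG b]: least fixpoint, start Z0 = Sat(EG b) = {m2}, add states in Sat(a | ~b) with every successor in Z. Z1 = {m2, m8}; fixed.
Sat(A[(a | ~b) U EG b]) = {m2, m8}
m3 ∉ Sat(A[(a | ~b) U EG b]) = {m2, m8}, so the formula does not hold at m3.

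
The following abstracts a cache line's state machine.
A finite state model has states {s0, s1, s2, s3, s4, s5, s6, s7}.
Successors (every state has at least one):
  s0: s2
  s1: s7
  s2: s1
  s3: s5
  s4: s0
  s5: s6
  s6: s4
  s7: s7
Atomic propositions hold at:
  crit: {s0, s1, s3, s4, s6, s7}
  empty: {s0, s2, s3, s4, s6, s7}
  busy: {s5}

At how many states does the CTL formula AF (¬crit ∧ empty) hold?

6

Sat(¬crit) = {s2, s5}
Sat(¬crit ∧ empty) = {s2}
AF (¬crit ∧ empty): least fixpoint, start Z0 = {s2}, add states with every successor in Z. Z1 = {s0, s2}; Z2 = {s0, s2, s4}; Z3 = {s0, s2, s4, s6}; Z4 = {s0, s2, s4, s5, s6}; Z5 = {s0, s2, s3, s4, s5, s6}; fixed.
Sat(AF (¬crit ∧ empty)) = {s0, s2, s3, s4, s5, s6}
|Sat(AF (¬crit ∧ empty))| = |{s0, s2, s3, s4, s5, s6}| = 6.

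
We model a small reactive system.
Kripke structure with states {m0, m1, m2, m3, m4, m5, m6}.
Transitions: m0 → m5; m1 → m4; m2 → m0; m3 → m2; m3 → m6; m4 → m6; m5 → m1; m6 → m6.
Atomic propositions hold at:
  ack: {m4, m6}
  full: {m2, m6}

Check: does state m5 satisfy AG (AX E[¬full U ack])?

Yes

Sat(¬full) = {m0, m1, m3, m4, m5}
E[¬full U ack]: least fixpoint, start Z0 = Sat(ack) = {m4, m6}, add states in Sat(¬full) with some successor in Z. Z1 = {m1, m3, m4, m6}; Z2 = {m1, m3, m4, m5, m6}; Z3 = {m0, m1, m3, m4, m5, m6}; fixed.
Sat(E[¬full U ack]) = {m0, m1, m3, m4, m5, m6}
Sat(AX E[¬full U ack]) = {s : every successor in {m0, m1, m3, m4, m5, m6}} = {m0, m1, m2, m4, m5, m6}
AG (AX E[¬full U ack]): greatest fixpoint, start Z0 = {m0, m1, m2, m4, m5, m6}, keep only states in Sat with every successor in Z. Already a fixed point.
Sat(AG (AX E[¬full U ack])) = {m0, m1, m2, m4, m5, m6}
m5 ∈ Sat(AG (AX E[¬full U ack])) = {m0, m1, m2, m4, m5, m6}, so the formula holds at m5.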